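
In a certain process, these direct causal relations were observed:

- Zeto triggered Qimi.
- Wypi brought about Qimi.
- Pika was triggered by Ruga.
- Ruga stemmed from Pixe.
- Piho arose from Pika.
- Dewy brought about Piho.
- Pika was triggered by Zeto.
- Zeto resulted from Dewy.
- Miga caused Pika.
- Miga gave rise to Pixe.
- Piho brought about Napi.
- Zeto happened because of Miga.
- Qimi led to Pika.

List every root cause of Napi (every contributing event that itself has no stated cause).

Dewy, Miga, Wypi

Tracing upstream from Napi: Napi ← Piho ← Pika ← Miga.
A separate upstream branch: Napi ← Piho ← Pika ← Qimi ← Wypi.
A separate upstream branch: Napi ← Piho ← Dewy.
Each of those chain origins has no stated cause.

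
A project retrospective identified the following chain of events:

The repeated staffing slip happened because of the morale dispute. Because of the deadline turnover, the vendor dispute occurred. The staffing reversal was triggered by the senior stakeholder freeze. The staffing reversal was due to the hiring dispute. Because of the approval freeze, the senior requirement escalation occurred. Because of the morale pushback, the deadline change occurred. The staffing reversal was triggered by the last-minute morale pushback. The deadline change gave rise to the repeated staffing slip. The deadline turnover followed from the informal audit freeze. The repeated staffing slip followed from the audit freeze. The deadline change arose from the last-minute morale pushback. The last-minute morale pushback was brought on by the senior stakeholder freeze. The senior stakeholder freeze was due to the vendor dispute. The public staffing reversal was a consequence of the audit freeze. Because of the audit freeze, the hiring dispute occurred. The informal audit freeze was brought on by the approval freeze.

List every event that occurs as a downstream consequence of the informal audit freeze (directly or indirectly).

Direct effects: the deadline turnover.
2 steps out: the vendor dispute.
3 steps out: the senior stakeholder freeze.
4 steps out: the last-minute morale pushback, the staffing reversal.
5 steps out: the deadline change.
6 steps out: the repeated staffing slip.
Not reachable from it: the approval freeze, the senior requirement escalation, the morale dispute, the audit freeze, the public staffing reversal, the morale pushback, the hiring dispute.

the deadline change, the deadline turnover, the last-minute morale pushback, the repeated staffing slip, the senior stakeholder freeze, the staffing reversal, the vendor dispute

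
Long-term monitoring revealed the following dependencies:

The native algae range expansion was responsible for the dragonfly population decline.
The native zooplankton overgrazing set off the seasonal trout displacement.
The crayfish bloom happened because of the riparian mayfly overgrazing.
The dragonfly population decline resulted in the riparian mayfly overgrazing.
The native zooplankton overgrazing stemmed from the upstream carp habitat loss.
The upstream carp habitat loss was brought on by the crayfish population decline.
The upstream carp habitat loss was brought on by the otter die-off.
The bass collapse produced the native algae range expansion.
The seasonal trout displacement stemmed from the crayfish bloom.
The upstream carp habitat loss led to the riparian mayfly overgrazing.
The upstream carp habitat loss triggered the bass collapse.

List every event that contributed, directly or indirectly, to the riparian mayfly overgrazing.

Immediate causes of the riparian mayfly overgrazing: the upstream carp habitat loss, the dragonfly population decline.
Further upstream: the otter die-off, the bass collapse, the native algae range expansion, the crayfish population decline.

the bass collapse, the crayfish population decline, the dragonfly population decline, the native algae range expansion, the otter die-off, the upstream carp habitat loss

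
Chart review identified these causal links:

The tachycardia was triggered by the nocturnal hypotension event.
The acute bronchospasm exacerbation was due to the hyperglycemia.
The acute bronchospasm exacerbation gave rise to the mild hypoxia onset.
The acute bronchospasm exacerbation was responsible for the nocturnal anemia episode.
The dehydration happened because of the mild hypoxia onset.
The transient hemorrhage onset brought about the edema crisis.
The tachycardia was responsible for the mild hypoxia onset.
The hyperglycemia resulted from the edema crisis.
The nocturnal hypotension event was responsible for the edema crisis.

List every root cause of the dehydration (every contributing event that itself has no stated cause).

the nocturnal hypotension event, the transient hemorrhage onset

Tracing upstream from the dehydration: the dehydration ← the mild hypoxia onset ← the tachycardia ← the nocturnal hypotension event.
A separate upstream branch: the dehydration ← the mild hypoxia onset ← the acute bronchospasm exacerbation ← the hyperglycemia ← the edema crisis ← the transient hemorrhage onset.
Each of those chain origins has no stated cause.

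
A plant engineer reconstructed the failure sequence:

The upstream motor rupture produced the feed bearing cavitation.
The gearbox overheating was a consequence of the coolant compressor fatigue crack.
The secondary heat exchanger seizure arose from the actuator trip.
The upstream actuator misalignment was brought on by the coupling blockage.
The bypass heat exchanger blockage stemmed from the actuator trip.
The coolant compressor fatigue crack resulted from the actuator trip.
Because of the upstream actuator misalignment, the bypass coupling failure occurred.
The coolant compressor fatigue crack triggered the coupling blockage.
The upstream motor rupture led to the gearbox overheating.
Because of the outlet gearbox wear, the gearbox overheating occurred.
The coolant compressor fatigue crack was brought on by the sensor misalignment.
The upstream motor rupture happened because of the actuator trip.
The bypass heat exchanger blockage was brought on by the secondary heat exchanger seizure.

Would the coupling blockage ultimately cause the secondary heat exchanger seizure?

The coupling blockage leads to the upstream actuator misalignment, the bypass coupling failure; the secondary heat exchanger seizure is not among them.

No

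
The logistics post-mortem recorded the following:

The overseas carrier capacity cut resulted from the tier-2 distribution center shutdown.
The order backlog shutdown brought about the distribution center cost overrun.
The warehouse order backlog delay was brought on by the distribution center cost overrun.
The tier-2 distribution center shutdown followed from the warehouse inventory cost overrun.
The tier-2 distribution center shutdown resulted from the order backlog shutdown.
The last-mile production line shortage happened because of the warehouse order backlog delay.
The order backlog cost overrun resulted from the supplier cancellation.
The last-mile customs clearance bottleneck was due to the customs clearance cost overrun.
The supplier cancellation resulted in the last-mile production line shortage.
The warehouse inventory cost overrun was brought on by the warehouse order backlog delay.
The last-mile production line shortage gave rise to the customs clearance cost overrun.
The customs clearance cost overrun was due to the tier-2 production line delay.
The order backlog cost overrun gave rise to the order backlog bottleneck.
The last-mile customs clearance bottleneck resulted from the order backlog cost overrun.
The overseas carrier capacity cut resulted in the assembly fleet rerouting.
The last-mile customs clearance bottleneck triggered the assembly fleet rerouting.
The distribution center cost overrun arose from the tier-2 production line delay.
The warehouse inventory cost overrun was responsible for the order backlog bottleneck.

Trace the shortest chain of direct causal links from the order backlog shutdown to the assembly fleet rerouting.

the order backlog shutdown → the tier-2 distribution center shutdown → the overseas carrier capacity cut → the assembly fleet rerouting

the order backlog shutdown → the tier-2 distribution center shutdown
the tier-2 distribution center shutdown → the overseas carrier capacity cut
the overseas carrier capacity cut → the assembly fleet rerouting
Length: 3 steps.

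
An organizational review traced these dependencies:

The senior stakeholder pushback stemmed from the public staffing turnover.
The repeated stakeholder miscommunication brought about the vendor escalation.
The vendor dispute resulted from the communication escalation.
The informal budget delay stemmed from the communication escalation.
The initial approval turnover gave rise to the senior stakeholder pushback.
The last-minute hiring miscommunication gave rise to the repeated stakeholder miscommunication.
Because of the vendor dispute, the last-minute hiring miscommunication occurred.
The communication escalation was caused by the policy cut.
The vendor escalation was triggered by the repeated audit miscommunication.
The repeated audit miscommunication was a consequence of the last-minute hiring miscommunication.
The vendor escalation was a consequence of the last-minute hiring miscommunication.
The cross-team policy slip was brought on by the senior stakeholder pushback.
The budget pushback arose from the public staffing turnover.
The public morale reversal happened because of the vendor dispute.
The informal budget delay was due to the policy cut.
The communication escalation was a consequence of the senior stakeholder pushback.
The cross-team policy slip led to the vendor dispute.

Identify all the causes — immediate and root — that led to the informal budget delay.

Immediate causes of the informal budget delay: the policy cut, the communication escalation.
Further upstream: the public staffing turnover, the initial approval turnover, the senior stakeholder pushback.

the communication escalation, the initial approval turnover, the policy cut, the public staffing turnover, the senior stakeholder pushback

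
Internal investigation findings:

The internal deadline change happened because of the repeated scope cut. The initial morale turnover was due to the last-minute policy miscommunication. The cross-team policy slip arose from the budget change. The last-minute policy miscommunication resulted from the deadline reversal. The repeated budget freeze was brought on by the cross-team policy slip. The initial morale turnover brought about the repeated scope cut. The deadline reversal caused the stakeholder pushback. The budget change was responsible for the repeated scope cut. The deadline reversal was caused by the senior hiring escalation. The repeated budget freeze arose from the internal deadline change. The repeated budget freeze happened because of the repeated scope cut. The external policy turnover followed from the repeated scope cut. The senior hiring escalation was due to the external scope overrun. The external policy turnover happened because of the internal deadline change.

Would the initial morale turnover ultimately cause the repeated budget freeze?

There is a causal chain: the initial morale turnover → the repeated scope cut → the repeated budget freeze.

Yes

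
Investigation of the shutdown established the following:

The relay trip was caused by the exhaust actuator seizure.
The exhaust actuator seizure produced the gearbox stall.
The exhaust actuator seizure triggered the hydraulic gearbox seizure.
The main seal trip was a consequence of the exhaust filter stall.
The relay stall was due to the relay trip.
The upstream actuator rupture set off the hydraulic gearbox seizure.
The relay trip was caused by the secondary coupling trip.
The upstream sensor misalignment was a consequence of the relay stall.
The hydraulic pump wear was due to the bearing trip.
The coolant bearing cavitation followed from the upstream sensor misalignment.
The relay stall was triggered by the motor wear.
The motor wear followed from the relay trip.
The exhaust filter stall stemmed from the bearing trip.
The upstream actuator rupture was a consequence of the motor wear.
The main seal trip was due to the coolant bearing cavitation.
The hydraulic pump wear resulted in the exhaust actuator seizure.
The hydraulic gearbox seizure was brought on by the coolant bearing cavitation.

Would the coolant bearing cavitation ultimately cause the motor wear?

No

The coolant bearing cavitation leads to the main seal trip, the hydraulic gearbox seizure; the motor wear is not among them.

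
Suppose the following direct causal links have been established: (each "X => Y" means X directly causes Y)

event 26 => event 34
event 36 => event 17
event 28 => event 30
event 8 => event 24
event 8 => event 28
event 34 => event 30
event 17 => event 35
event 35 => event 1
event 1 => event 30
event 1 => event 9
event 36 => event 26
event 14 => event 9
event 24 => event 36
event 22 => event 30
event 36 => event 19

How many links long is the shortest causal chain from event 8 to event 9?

Shortest chain: event 8 → event 24 → event 36 → event 17 → event 35 → event 1 → event 9.

6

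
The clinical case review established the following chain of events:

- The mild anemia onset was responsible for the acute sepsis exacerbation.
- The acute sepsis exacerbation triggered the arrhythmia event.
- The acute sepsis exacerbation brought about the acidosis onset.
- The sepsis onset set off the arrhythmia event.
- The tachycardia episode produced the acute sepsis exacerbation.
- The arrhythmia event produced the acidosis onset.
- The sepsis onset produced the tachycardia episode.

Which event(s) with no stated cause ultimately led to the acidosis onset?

Tracing upstream from the acidosis onset: the acidosis onset ← the arrhythmia event ← the sepsis onset.
A separate upstream branch: the acidosis onset ← the acute sepsis exacerbation ← the mild anemia onset.
Each of those chain origins has no stated cause.

the mild anemia onset, the sepsis onset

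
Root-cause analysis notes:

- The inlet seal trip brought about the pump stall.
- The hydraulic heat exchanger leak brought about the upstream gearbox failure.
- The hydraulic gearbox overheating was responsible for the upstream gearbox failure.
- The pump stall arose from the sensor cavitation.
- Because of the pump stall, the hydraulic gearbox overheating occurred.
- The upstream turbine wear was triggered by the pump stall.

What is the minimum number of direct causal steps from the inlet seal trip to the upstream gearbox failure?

3

Shortest chain: the inlet seal trip → the pump stall → the hydraulic gearbox overheating → the upstream gearbox failure.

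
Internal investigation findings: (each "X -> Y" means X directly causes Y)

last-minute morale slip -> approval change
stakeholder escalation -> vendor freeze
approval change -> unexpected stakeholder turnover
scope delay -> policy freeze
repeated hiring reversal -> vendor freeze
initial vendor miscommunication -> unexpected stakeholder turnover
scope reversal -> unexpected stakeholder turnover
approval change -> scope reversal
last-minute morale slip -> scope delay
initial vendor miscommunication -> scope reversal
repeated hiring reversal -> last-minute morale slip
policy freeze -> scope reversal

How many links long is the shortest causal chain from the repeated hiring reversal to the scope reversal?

3

Shortest chain: the repeated hiring reversal → the last-minute morale slip → the approval change → the scope reversal.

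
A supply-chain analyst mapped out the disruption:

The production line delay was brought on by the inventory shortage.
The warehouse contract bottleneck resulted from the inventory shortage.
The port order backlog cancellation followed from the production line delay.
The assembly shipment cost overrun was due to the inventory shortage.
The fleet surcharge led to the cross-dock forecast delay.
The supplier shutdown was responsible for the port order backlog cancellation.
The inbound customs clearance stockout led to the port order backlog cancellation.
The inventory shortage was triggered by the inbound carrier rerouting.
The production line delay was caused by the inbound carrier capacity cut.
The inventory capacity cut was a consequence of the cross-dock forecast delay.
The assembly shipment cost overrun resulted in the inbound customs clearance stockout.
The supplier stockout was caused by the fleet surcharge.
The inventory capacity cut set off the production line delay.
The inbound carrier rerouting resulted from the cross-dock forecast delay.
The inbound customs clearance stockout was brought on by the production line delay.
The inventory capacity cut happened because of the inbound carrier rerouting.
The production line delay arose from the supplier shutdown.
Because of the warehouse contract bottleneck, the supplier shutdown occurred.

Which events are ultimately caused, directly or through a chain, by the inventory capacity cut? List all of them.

the inbound customs clearance stockout, the port order backlog cancellation, the production line delay

Direct effects: the production line delay.
2 steps out: the inbound customs clearance stockout, the port order backlog cancellation.
Not reachable from it: the fleet surcharge, the supplier stockout, the cross-dock forecast delay, the inbound carrier rerouting, the inventory shortage, the assembly shipment cost overrun, the warehouse contract bottleneck, the supplier shutdown, the inbound carrier capacity cut.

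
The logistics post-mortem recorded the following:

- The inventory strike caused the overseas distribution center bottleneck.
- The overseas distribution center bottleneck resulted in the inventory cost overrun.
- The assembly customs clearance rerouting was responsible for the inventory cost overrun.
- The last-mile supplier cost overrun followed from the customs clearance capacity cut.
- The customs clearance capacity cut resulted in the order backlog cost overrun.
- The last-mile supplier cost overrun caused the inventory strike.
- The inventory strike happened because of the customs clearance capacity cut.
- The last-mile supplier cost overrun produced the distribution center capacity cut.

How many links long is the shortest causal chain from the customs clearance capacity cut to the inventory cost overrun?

3

Shortest chain: the customs clearance capacity cut → the inventory strike → the overseas distribution center bottleneck → the inventory cost overrun.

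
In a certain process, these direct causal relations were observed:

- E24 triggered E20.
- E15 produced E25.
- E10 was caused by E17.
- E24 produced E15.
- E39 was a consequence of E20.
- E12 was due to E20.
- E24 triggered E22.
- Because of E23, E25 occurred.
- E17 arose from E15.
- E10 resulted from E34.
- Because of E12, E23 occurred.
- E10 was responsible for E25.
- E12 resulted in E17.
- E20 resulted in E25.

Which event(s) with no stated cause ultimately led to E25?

Tracing upstream from E25: E25 ← E20 ← E24.
A separate upstream branch: E25 ← E10 ← E34.
Each of those chain origins has no stated cause.

E24, E34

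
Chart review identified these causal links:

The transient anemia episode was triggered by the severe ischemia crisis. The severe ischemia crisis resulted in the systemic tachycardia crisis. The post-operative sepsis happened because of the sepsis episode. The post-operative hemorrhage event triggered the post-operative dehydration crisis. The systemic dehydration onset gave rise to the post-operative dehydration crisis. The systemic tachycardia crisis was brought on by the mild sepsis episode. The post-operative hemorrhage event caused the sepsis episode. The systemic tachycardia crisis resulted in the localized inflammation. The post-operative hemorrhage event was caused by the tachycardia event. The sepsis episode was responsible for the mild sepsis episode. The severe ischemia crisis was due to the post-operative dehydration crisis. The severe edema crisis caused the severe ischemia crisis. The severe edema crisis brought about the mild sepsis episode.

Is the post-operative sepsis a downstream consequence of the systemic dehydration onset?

No

The systemic dehydration onset leads to the post-operative dehydration crisis, the severe ischemia crisis, the transient anemia episode, the systemic tachycardia crisis, the localized inflammation; the post-operative sepsis is not among them.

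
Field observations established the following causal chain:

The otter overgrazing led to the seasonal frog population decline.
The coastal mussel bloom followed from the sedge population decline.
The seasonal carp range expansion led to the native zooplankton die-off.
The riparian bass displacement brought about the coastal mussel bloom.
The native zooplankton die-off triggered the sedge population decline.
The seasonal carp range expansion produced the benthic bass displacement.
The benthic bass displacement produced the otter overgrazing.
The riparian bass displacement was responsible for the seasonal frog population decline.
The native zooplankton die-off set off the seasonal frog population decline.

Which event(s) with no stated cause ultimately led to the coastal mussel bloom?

the riparian bass displacement, the seasonal carp range expansion

Tracing upstream from the coastal mussel bloom: the coastal mussel bloom ← the sedge population decline ← the native zooplankton die-off ← the seasonal carp range expansion.
A separate upstream branch: the coastal mussel bloom ← the riparian bass displacement.
Each of those chain origins has no stated cause.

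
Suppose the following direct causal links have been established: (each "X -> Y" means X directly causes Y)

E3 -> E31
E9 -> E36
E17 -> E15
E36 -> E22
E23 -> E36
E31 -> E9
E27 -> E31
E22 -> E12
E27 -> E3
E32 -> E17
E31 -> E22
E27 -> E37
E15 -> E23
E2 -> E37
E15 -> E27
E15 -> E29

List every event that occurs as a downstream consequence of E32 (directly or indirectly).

Direct effects: E17.
2 steps out: E15.
3 steps out: E27, E29, E23.
4 steps out: E37, E3, E31, E36.
5 steps out: E9, E22.
6 steps out: E12.
Not reachable from it: E2.

E12, E15, E17, E22, E23, E27, E29, E3, E31, E36, E37, E9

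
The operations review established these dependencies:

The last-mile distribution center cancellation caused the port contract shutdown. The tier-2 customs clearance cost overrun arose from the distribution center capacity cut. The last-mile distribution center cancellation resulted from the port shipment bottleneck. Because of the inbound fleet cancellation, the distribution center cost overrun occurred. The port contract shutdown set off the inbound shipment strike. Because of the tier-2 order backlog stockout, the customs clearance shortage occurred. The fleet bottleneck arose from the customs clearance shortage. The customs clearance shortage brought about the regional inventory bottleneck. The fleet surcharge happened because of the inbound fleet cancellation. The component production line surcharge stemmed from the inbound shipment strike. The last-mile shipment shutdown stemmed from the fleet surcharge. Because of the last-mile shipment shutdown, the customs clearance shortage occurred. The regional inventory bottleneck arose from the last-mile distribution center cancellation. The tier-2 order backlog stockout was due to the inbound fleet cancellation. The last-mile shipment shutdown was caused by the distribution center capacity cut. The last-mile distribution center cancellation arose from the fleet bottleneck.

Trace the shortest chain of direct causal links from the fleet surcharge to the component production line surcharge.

the fleet surcharge → the last-mile shipment shutdown → the customs clearance shortage → the fleet bottleneck → the last-mile distribution center cancellation → the port contract shutdown → the inbound shipment strike → the component production line surcharge

the fleet surcharge → the last-mile shipment shutdown
the last-mile shipment shutdown → the customs clearance shortage
the customs clearance shortage → the fleet bottleneck
the fleet bottleneck → the last-mile distribution center cancellation
the last-mile distribution center cancellation → the port contract shutdown
the port contract shutdown → the inbound shipment strike
the inbound shipment strike → the component production line surcharge
Length: 7 steps.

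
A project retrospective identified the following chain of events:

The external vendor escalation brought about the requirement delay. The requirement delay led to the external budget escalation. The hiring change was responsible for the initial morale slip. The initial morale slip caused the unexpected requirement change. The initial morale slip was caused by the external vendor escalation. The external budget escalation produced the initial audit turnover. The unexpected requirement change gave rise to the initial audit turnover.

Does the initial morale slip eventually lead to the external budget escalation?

No

The initial morale slip leads to the unexpected requirement change, the initial audit turnover; the external budget escalation is not among them.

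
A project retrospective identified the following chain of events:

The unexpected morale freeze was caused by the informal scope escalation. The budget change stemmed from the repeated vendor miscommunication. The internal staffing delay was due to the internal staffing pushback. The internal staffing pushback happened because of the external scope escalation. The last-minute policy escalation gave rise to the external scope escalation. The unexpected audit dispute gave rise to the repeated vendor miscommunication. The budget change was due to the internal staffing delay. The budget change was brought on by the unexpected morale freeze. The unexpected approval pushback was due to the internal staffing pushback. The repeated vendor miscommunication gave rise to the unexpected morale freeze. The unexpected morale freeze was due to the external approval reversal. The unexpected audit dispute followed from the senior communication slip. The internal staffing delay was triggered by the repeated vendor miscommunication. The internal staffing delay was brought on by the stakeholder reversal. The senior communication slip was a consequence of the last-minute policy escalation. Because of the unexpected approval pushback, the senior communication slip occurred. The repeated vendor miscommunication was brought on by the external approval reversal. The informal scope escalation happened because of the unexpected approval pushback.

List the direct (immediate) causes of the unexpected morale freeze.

Upstream contributors include the last-minute policy escalation, the external scope escalation, the internal staffing pushback, the unexpected approval pushback, the senior communication slip, the unexpected audit dispute, but only the external approval reversal, the informal scope escalation, the repeated vendor miscommunication feed directly into the unexpected morale freeze.

the external approval reversal, the informal scope escalation, the repeated vendor miscommunication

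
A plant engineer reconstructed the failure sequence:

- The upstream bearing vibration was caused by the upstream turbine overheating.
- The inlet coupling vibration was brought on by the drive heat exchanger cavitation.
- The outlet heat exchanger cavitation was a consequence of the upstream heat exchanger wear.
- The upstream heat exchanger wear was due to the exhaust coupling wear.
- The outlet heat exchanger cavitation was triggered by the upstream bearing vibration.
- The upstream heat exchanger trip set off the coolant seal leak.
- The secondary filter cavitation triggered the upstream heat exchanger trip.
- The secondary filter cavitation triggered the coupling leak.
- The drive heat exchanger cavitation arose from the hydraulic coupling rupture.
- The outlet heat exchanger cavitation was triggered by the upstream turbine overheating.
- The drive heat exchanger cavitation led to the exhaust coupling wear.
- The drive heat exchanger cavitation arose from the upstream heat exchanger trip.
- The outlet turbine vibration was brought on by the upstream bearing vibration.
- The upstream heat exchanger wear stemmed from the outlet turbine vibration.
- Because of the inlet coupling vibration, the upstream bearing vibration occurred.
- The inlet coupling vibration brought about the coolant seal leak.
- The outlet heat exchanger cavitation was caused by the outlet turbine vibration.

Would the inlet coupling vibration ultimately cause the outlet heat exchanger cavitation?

Yes

There is a causal chain: the inlet coupling vibration → the upstream bearing vibration → the outlet heat exchanger cavitation.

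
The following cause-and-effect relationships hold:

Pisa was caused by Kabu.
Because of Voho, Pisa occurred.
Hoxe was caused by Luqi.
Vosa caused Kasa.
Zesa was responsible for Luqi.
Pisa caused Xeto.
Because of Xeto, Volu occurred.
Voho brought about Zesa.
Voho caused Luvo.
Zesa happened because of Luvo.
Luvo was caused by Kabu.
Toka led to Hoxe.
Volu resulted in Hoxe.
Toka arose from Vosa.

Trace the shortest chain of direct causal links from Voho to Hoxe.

Voho → Zesa
Zesa → Luqi
Luqi → Hoxe
Length: 3 steps.

Voho → Zesa → Luqi → Hoxe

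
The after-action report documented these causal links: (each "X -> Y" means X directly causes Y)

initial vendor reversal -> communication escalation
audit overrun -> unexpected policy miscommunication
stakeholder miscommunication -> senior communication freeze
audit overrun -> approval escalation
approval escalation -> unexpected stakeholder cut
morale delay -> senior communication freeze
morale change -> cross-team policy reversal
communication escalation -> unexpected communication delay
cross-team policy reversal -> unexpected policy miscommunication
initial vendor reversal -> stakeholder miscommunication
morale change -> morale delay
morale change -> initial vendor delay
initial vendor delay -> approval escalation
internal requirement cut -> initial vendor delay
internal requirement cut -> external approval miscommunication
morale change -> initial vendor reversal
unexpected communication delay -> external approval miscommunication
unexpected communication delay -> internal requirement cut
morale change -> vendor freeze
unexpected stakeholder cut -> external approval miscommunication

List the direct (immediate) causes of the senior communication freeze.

Upstream contributors include the morale change, the initial vendor reversal, but only the morale delay, the stakeholder miscommunication feed directly into the senior communication freeze.

the morale delay, the stakeholder miscommunication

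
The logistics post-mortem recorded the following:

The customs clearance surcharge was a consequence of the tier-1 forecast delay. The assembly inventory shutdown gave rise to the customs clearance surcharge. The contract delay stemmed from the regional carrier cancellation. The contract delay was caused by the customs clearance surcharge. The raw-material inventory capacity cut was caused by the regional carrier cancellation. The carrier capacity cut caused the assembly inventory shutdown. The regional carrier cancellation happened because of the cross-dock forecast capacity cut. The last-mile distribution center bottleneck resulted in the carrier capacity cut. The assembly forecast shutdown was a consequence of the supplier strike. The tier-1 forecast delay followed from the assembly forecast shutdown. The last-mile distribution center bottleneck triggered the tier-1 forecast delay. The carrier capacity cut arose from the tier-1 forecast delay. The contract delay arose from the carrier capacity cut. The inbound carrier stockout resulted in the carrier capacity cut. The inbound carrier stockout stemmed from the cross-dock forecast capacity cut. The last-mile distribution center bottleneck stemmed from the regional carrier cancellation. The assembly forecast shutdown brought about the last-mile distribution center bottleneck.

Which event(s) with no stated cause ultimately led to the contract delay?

Tracing upstream from the contract delay: the contract delay ← the regional carrier cancellation ← the cross-dock forecast capacity cut.
A separate upstream branch: the contract delay ← the carrier capacity cut ← the last-mile distribution center bottleneck ← the assembly forecast shutdown ← the supplier strike.
Each of those chain origins has no stated cause.

the cross-dock forecast capacity cut, the supplier strike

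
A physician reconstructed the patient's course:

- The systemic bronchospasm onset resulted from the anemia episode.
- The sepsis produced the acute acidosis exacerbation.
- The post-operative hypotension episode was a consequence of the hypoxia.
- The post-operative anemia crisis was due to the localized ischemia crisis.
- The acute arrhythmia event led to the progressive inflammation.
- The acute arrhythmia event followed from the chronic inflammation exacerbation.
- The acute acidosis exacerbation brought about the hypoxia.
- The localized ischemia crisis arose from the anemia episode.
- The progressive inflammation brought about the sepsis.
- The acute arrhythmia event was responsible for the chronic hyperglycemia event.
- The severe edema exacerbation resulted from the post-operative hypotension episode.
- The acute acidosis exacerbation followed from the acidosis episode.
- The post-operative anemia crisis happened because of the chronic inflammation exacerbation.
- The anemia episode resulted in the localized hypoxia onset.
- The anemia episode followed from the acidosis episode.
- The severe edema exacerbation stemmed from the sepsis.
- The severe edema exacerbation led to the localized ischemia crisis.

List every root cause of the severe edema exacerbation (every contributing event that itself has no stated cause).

the acidosis episode, the chronic inflammation exacerbation

Tracing upstream from the severe edema exacerbation: the severe edema exacerbation ← the post-operative hypotension episode ← the hypoxia ← the acute acidosis exacerbation ← the acidosis episode.
A separate upstream branch: the severe edema exacerbation ← the sepsis ← the progressive inflammation ← the acute arrhythmia event ← the chronic inflammation exacerbation.
Each of those chain origins has no stated cause.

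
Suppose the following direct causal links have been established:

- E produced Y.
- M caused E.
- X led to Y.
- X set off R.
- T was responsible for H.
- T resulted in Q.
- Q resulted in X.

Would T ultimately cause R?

There is a causal chain: T → Q → X → R.

Yes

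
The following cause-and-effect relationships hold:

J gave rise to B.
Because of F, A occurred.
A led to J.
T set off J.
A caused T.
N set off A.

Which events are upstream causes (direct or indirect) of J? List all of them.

Immediate causes of J: A, T.
Further upstream: F, N.

A, F, N, T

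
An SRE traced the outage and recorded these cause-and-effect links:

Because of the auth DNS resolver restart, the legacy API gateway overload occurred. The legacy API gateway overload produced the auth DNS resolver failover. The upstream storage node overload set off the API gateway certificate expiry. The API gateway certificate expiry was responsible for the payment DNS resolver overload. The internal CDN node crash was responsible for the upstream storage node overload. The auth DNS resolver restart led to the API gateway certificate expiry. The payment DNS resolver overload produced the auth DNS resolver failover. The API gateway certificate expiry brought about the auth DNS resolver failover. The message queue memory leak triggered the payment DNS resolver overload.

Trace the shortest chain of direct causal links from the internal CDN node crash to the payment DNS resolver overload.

the internal CDN node crash → the upstream storage node overload
the upstream storage node overload → the API gateway certificate expiry
the API gateway certificate expiry → the payment DNS resolver overload
Length: 3 steps.

the internal CDN node crash → the upstream storage node overload → the API gateway certificate expiry → the payment DNS resolver overload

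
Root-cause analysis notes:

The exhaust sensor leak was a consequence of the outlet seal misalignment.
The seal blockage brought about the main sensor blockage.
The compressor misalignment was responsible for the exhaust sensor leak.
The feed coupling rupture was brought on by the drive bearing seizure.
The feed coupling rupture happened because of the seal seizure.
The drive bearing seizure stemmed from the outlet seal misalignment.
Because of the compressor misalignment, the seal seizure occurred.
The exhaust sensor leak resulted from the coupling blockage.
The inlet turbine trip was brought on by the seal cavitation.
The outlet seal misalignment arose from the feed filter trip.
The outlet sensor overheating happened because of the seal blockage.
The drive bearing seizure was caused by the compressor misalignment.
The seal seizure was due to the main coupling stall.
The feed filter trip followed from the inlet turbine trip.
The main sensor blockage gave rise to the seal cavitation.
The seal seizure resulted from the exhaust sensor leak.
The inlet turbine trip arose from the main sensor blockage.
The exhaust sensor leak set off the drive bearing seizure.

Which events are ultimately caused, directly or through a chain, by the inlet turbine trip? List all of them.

Direct effects: the feed filter trip.
2 steps out: the outlet seal misalignment.
3 steps out: the exhaust sensor leak, the drive bearing seizure.
4 steps out: the seal seizure, the feed coupling rupture.
Not reachable from it: the seal blockage, the main sensor blockage, the seal cavitation, the outlet sensor overheating, the compressor misalignment, the coupling blockage, the main coupling stall.

the drive bearing seizure, the exhaust sensor leak, the feed coupling rupture, the feed filter trip, the outlet seal misalignment, the seal seizure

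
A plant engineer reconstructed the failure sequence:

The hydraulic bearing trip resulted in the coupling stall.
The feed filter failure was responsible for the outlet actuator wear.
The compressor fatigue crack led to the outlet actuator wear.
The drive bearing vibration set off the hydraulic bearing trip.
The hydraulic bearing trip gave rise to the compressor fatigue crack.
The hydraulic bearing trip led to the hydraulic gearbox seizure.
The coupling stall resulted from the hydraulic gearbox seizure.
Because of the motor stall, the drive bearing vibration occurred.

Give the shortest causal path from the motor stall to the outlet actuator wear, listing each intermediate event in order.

the motor stall → the drive bearing vibration
the drive bearing vibration → the hydraulic bearing trip
the hydraulic bearing trip → the compressor fatigue crack
the compressor fatigue crack → the outlet actuator wear
Length: 4 steps.

the motor stall → the drive bearing vibration → the hydraulic bearing trip → the compressor fatigue crack → the outlet actuator wear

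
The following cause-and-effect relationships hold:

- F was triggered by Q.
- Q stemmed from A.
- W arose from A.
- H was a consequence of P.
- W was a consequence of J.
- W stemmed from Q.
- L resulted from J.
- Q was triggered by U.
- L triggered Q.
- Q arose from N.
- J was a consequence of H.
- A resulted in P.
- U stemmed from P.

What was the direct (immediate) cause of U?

P

Upstream contributors include A, but only P feeds directly into U.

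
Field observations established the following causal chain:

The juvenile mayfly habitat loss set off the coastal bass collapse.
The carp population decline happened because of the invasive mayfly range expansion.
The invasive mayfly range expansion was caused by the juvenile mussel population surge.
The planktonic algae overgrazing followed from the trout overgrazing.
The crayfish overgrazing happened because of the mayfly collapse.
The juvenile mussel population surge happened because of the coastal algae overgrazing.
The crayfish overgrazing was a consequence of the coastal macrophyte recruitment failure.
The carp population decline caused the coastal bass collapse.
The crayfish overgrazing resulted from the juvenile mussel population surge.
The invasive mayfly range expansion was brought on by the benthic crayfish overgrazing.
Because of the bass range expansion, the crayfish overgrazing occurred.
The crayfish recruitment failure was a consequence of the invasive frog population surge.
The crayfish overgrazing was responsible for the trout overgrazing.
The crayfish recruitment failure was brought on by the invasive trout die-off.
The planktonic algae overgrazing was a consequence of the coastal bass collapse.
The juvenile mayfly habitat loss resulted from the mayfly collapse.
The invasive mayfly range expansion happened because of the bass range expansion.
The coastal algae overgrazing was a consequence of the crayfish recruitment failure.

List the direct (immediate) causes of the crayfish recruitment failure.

the invasive frog population surge, the invasive trout die-off

the invasive frog population surge, the invasive trout die-off → the crayfish recruitment failure with nothing further upstream stated.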